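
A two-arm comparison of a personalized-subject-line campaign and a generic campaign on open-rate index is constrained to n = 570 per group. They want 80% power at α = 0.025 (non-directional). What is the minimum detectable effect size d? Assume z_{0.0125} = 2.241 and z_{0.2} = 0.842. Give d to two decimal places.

d_min ≈ 0.18

For two independent groups of n = 570 each: d_min = (z_{α/2} + z_β)·√(2/n).
z-sum = 2.241 + 0.842 = 3.083.
d_min = 3.083 × √(2/570) = 3.083 × 0.0592 = 0.183.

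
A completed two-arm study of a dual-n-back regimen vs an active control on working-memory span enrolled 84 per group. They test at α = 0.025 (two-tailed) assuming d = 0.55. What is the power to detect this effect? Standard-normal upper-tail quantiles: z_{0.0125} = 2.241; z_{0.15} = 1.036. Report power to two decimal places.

For two equal groups, power = Φ(d·√(n/2) − z_{α/2}).
d·√(n/2) = 0.55 × √(84/2) = 0.55 × 6.481 = 3.564.
z_β = 3.564 − 2.241 = 1.323.
Power = Φ(1.323) = 0.907.

power ≈ 0.91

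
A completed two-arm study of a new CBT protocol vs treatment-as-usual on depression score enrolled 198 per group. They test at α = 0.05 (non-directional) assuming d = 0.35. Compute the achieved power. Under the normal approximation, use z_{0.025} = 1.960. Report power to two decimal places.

power ≈ 0.94

For two equal groups, power = Φ(d·√(n/2) − z_{α/2}).
d·√(n/2) = 0.35 × √(198/2) = 0.35 × 9.950 = 3.482.
z_β = 3.482 − 1.960 = 1.522.
Power = Φ(1.522) = 0.936.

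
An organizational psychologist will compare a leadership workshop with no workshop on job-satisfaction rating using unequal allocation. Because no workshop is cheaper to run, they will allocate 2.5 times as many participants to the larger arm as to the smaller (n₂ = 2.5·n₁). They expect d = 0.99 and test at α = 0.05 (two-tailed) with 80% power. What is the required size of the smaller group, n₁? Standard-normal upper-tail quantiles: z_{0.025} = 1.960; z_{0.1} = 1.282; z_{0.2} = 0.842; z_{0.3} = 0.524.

n₁ = 12

With allocation ratio k = n₂/n₁ = 2.5, Var(x̄₁−x̄₂) = σ²(1/n₁ + 1/(k·n₁)) = σ²·(k+1)/(k·n₁).
So n₁ = (1 + 1/k)·((z_{α/2} + z_β)/d)² = 1.400 × (2.802/0.99)².
n₁ = 1.400 × 8.01 = 11.2.
Round up: n₁ = 12, giving n₂ = 2.5 × 12 = 30.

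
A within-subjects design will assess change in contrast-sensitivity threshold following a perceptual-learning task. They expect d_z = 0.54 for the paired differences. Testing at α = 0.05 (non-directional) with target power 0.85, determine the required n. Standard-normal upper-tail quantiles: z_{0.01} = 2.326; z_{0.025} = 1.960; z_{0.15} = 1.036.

For a paired (one-sample on differences) test: n = ((z_{α/2} + z_β) / d)².
z_{α/2} + z_β = 1.960 + 1.036 = 2.996.
n = (2.996 / 0.54)² = 5.548² = 30.78.
Round up.

n = 31 pairs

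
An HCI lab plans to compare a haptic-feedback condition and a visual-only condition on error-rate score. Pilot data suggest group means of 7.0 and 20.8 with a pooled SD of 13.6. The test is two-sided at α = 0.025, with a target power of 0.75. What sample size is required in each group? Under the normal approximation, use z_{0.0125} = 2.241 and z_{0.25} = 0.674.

Cohen's d = |M₁ − M₂| / SD_pooled = |7.0 − 20.8| / 13.6 = 13.8 / 13.6 = 1.015.
For two independent groups with equal n: n = 2·((z_{α/2} + z_β) / d)².
z_{α/2} + z_β = 2.241 + 0.674 = 2.915.
n = 2 × (2.915 / 1.015)² = 2 × 2.872² = 2 × 8.25 = 16.5.
Round up to the next whole participant.

n = 17 per group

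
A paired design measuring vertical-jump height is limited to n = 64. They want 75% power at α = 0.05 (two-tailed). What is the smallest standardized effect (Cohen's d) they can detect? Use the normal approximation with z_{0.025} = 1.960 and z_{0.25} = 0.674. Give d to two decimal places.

For a single sample (or paired design) of n = 64: d_min = (z_{α/2} + z_β)/√n.
z-sum = 1.960 + 0.674 = 2.634.
d_min = 2.634 / √64 = 2.634 / 8.000 = 0.329.

d_min ≈ 0.33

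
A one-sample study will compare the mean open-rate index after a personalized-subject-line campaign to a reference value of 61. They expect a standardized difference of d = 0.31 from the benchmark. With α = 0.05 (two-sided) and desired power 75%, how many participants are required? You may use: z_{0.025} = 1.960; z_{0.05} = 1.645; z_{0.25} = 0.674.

n = 73

For a one-sample test: n = ((z_{α/2} + z_β) / d)².
z_{α/2} + z_β = 1.960 + 0.674 = 2.634.
n = (2.634 / 0.31)² = 8.497² = 72.20.
Round up.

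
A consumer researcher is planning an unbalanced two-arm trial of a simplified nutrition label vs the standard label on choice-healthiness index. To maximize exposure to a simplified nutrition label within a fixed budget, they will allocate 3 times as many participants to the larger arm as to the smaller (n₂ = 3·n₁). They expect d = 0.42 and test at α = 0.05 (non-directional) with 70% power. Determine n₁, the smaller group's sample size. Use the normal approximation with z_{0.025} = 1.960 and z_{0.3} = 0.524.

n₁ = 47

With allocation ratio k = n₂/n₁ = 3, Var(x̄₁−x̄₂) = σ²(1/n₁ + 1/(k·n₁)) = σ²·(k+1)/(k·n₁).
So n₁ = (1 + 1/k)·((z_{α/2} + z_β)/d)² = 1.333 × (2.484/0.42)².
n₁ = 1.333 × 34.98 = 46.6.
Round up: n₁ = 47, giving n₂ = 3 × 47 = 141.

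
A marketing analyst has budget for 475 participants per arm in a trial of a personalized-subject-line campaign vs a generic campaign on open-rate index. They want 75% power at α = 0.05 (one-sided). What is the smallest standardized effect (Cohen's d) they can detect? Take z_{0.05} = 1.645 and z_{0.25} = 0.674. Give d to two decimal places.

d_min ≈ 0.15

For two independent groups of n = 475 each: d_min = (z_{α} + z_β)·√(2/n).
z-sum = 1.645 + 0.674 = 2.319.
d_min = 2.319 × √(2/475) = 2.319 × 0.0649 = 0.150.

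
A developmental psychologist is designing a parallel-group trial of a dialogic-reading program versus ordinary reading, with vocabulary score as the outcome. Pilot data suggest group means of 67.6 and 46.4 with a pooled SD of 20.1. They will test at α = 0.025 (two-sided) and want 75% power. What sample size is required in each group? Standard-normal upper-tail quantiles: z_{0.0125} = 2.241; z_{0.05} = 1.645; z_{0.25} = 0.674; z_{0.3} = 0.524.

n = 16 per group

Cohen's d = |M₁ − M₂| / SD_pooled = |67.6 − 46.4| / 20.1 = 21.2 / 20.1 = 1.055.
For two independent groups with equal n: n = 2·((z_{α/2} + z_β) / d)².
z_{α/2} + z_β = 2.241 + 0.674 = 2.915.
n = 2 × (2.915 / 1.055)² = 2 × 2.763² = 2 × 7.63 = 15.3.
Round up to the next whole participant.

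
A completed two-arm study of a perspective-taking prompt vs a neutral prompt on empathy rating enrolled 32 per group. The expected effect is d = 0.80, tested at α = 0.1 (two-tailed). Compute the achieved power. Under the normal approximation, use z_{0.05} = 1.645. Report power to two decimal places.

power ≈ 0.94

For two equal groups, power = Φ(d·√(n/2) − z_{α/2}).
d·√(n/2) = 0.80 × √(32/2) = 0.80 × 4.000 = 3.200.
z_β = 3.200 − 1.645 = 1.555.
Power = Φ(1.555) = 0.940.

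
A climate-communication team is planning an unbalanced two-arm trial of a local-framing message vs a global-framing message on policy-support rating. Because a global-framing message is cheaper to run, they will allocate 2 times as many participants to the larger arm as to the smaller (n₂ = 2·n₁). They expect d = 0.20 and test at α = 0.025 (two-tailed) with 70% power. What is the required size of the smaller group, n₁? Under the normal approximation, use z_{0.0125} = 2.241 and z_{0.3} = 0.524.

n₁ = 287

With allocation ratio k = n₂/n₁ = 2, Var(x̄₁−x̄₂) = σ²(1/n₁ + 1/(k·n₁)) = σ²·(k+1)/(k·n₁).
So n₁ = (1 + 1/k)·((z_{α/2} + z_β)/d)² = 1.500 × (2.765/0.20)².
n₁ = 1.500 × 191.13 = 286.7.
Round up: n₁ = 287, giving n₂ = 2 × 287 = 574.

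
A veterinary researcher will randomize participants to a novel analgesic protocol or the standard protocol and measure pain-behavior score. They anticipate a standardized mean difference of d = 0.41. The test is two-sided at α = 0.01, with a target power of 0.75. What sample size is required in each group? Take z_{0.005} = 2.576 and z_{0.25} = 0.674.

For two independent groups with equal n: n = 2·((z_{α/2} + z_β) / d)².
z_{α/2} + z_β = 2.576 + 0.674 = 3.250.
n = 2 × (3.250 / 0.41)² = 2 × 7.927² = 2 × 62.83 = 125.7.
Round up to the next whole participant.

n = 126 per group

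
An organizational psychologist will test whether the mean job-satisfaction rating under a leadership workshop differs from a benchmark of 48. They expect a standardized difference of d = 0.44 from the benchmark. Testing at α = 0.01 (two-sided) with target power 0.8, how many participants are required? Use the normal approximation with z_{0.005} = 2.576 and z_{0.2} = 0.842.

For a one-sample test: n = ((z_{α/2} + z_β) / d)².
z_{α/2} + z_β = 2.576 + 0.842 = 3.418.
n = (3.418 / 0.44)² = 7.768² = 60.34.
Round up.

n = 61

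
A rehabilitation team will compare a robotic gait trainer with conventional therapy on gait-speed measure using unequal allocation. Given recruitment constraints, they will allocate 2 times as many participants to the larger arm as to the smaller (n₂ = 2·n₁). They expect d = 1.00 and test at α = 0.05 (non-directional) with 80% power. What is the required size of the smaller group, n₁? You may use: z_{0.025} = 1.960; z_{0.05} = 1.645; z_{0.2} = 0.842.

With allocation ratio k = n₂/n₁ = 2, Var(x̄₁−x̄₂) = σ²(1/n₁ + 1/(k·n₁)) = σ²·(k+1)/(k·n₁).
So n₁ = (1 + 1/k)·((z_{α/2} + z_β)/d)² = 1.500 × (2.802/1.00)².
n₁ = 1.500 × 7.85 = 11.8.
Round up: n₁ = 12, giving n₂ = 2 × 12 = 24.

n₁ = 12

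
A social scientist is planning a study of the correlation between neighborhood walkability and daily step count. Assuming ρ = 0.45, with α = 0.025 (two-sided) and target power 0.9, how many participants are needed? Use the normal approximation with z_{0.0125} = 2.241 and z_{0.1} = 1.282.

Fisher's z: C = ½·ln((1+r)/(1−r)) = ½·ln(2.6364) = 0.4847.
n = ((z_{α/2} + z_β)/C)² + 3.
(2.241 + 1.282) / 0.4847 = 3.523 / 0.4847 = 7.268.
n = 7.268² + 3 = 52.83 + 3 = 55.8.
Round up.

n = 56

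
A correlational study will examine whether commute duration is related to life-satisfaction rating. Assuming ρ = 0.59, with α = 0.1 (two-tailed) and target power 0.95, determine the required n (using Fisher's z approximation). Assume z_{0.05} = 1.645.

Fisher's z: C = ½·ln((1+r)/(1−r)) = ½·ln(3.8780) = 0.6777.
n = ((z_{α/2} + z_β)/C)² + 3.
(1.645 + 1.645) / 0.6777 = 3.290 / 0.6777 = 4.855.
n = 4.855² + 3 = 23.57 + 3 = 26.6.
Round up.

n = 27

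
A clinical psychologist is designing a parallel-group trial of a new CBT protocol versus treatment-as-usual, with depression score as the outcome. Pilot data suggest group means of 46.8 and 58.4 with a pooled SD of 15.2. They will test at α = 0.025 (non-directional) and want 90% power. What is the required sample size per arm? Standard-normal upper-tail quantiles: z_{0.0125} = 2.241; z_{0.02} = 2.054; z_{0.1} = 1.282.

Cohen's d = |M₁ − M₂| / SD_pooled = |46.8 − 58.4| / 15.2 = 11.6 / 15.2 = 0.763.
For two independent groups with equal n: n = 2·((z_{α/2} + z_β) / d)².
z_{α/2} + z_β = 2.241 + 1.282 = 3.523.
n = 2 × (3.523 / 0.763)² = 2 × 4.617² = 2 × 21.32 = 42.6.
Round up to the next whole participant.

n = 43 per group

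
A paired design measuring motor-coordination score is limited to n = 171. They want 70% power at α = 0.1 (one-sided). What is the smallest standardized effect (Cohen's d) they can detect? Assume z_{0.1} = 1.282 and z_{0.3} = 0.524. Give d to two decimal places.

For a single sample (or paired design) of n = 171: d_min = (z_{α} + z_β)/√n.
z-sum = 1.282 + 0.524 = 1.806.
d_min = 1.806 / √171 = 1.806 / 13.077 = 0.138.

d_min ≈ 0.14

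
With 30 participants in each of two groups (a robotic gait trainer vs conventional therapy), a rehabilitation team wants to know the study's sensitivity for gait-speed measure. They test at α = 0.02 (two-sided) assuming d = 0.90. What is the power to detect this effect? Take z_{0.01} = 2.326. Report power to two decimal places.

power ≈ 0.88

For two equal groups, power = Φ(d·√(n/2) − z_{α/2}).
d·√(n/2) = 0.90 × √(30/2) = 0.90 × 3.873 = 3.486.
z_β = 3.486 − 2.326 = 1.160.
Power = Φ(1.160) = 0.877.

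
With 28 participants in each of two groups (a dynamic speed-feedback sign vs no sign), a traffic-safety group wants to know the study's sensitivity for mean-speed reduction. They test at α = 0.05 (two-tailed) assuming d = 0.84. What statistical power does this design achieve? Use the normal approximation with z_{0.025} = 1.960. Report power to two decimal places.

For two equal groups, power = Φ(d·√(n/2) − z_{α/2}).
d·√(n/2) = 0.84 × √(28/2) = 0.84 × 3.742 = 3.143.
z_β = 3.143 − 1.960 = 1.183.
Power = Φ(1.183) = 0.882.

power ≈ 0.88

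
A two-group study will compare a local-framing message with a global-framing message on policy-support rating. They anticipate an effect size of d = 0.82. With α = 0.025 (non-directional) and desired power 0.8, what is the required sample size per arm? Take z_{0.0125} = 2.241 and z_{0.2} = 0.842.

n = 29 per group

For two independent groups with equal n: n = 2·((z_{α/2} + z_β) / d)².
z_{α/2} + z_β = 2.241 + 0.842 = 3.083.
n = 2 × (3.083 / 0.82)² = 2 × 3.760² = 2 × 14.14 = 28.3.
Round up to the next whole participant.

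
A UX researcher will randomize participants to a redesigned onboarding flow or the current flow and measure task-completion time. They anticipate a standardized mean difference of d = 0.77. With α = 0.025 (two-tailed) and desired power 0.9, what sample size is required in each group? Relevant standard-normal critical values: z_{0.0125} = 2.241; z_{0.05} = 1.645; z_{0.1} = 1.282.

n = 42 per group

For two independent groups with equal n: n = 2·((z_{α/2} + z_β) / d)².
z_{α/2} + z_β = 2.241 + 1.282 = 3.523.
n = 2 × (3.523 / 0.77)² = 2 × 4.575² = 2 × 20.93 = 41.9.
Round up to the next whole participant.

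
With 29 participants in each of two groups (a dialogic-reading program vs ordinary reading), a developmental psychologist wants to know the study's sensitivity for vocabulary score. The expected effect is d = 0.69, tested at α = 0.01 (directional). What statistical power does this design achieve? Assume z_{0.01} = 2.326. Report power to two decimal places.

power ≈ 0.62

For two equal groups, power = Φ(d·√(n/2) − z_{α}).
d·√(n/2) = 0.69 × √(29/2) = 0.69 × 3.808 = 2.627.
z_β = 2.627 − 2.326 = 0.301.
Power = Φ(0.301) = 0.618.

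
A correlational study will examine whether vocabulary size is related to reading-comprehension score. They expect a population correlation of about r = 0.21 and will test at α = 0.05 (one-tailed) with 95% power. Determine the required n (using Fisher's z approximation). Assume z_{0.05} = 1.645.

Fisher's z: C = ½·ln((1+r)/(1−r)) = ½·ln(1.5316) = 0.2132.
n = ((z_{α} + z_β)/C)² + 3.
(1.645 + 1.645) / 0.2132 = 3.290 / 0.2132 = 15.432.
n = 15.432² + 3 = 238.13 + 3 = 241.1.
Round up.

n = 242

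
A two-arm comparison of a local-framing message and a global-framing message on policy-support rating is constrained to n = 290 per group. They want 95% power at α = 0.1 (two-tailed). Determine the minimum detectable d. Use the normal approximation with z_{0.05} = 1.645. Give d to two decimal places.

For two independent groups of n = 290 each: d_min = (z_{α/2} + z_β)·√(2/n).
z-sum = 1.645 + 1.645 = 3.290.
d_min = 3.290 × √(2/290) = 3.290 × 0.0830 = 0.273.

d_min ≈ 0.27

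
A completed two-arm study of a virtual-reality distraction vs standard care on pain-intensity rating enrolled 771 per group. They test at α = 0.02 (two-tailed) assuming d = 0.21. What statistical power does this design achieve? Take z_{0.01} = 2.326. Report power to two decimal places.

power ≈ 0.96

For two equal groups, power = Φ(d·√(n/2) − z_{α/2}).
d·√(n/2) = 0.21 × √(771/2) = 0.21 × 19.634 = 4.123.
z_β = 4.123 − 2.326 = 1.797.
Power = Φ(1.797) = 0.964.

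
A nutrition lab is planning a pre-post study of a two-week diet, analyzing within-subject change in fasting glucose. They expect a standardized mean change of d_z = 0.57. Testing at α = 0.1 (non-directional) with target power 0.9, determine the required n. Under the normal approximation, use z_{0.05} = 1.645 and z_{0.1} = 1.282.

For a paired (one-sample on differences) test: n = ((z_{α/2} + z_β) / d)².
z_{α/2} + z_β = 1.645 + 1.282 = 2.927.
n = (2.927 / 0.57)² = 5.135² = 26.37.
Round up.

n = 27 pairs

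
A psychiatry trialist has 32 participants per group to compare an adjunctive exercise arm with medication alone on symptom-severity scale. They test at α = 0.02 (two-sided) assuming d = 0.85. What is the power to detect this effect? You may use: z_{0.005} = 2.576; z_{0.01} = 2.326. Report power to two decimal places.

power ≈ 0.86

For two equal groups, power = Φ(d·√(n/2) − z_{α/2}).
d·√(n/2) = 0.85 × √(32/2) = 0.85 × 4.000 = 3.400.
z_β = 3.400 − 2.326 = 1.074.
Power = Φ(1.074) = 0.859.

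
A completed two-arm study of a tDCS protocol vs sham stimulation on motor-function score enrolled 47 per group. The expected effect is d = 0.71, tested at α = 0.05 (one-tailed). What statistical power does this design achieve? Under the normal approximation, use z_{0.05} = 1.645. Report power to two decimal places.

power ≈ 0.96

For two equal groups, power = Φ(d·√(n/2) − z_{α}).
d·√(n/2) = 0.71 × √(47/2) = 0.71 × 4.848 = 3.442.
z_β = 3.442 − 1.645 = 1.797.
Power = Φ(1.797) = 0.964.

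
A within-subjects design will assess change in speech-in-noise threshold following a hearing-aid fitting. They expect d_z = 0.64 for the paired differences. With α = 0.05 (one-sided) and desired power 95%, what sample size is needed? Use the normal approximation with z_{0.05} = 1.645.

For a paired (one-sample on differences) test: n = ((z_{α} + z_β) / d)².
z_{α} + z_β = 1.645 + 1.645 = 3.290.
n = (3.290 / 0.64)² = 5.141² = 26.43.
Round up.

n = 27 pairs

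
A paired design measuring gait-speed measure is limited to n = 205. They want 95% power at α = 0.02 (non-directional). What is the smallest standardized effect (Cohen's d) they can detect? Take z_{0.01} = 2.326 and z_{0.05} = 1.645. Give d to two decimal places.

d_min ≈ 0.28

For a single sample (or paired design) of n = 205: d_min = (z_{α/2} + z_β)/√n.
z-sum = 2.326 + 1.645 = 3.971.
d_min = 3.971 / √205 = 3.971 / 14.318 = 0.277.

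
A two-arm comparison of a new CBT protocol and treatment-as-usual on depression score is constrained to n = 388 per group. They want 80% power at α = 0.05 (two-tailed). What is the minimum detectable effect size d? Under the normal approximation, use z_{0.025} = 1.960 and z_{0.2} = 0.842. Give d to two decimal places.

For two independent groups of n = 388 each: d_min = (z_{α/2} + z_β)·√(2/n).
z-sum = 1.960 + 0.842 = 2.802.
d_min = 2.802 × √(2/388) = 2.802 × 0.0718 = 0.201.

d_min ≈ 0.20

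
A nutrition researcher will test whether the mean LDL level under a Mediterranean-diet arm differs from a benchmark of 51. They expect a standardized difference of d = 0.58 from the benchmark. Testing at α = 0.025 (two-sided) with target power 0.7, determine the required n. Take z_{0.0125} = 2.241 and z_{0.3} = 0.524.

For a one-sample test: n = ((z_{α/2} + z_β) / d)².
z_{α/2} + z_β = 2.241 + 0.524 = 2.765.
n = (2.765 / 0.58)² = 4.767² = 22.73.
Round up.

n = 23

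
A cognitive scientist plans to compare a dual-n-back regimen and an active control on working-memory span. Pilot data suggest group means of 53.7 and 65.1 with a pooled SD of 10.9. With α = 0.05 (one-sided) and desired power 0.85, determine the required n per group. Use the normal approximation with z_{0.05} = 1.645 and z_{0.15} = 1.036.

Cohen's d = |M₁ − M₂| / SD_pooled = |53.7 − 65.1| / 10.9 = 11.4 / 10.9 = 1.046.
For two independent groups with equal n: n = 2·((z_{α} + z_β) / d)².
z_{α} + z_β = 1.645 + 1.036 = 2.681.
n = 2 × (2.681 / 1.046)² = 2 × 2.563² = 2 × 6.57 = 13.1.
Round up to the next whole participant.

n = 14 per group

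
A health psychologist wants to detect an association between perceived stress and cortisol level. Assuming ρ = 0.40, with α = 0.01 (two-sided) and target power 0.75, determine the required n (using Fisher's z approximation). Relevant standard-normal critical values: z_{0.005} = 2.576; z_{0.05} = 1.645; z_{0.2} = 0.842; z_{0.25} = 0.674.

n = 62

Fisher's z: C = ½·ln((1+r)/(1−r)) = ½·ln(2.3333) = 0.4236.
n = ((z_{α/2} + z_β)/C)² + 3.
(2.576 + 0.674) / 0.4236 = 3.250 / 0.4236 = 7.672.
n = 7.672² + 3 = 58.86 + 3 = 61.9.
Round up.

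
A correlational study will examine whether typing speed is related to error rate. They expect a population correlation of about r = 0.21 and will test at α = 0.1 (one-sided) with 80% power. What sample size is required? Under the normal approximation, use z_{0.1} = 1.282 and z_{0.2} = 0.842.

Fisher's z: C = ½·ln((1+r)/(1−r)) = ½·ln(1.5316) = 0.2132.
n = ((z_{α} + z_β)/C)² + 3.
(1.282 + 0.842) / 0.2132 = 2.124 / 0.2132 = 9.962.
n = 9.962² + 3 = 99.25 + 3 = 102.3.
Round up.

n = 103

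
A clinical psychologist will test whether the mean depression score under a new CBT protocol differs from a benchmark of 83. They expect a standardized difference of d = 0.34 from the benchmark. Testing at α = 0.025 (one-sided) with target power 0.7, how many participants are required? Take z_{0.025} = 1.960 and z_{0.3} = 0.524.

For a one-sample test: n = ((z_{α} + z_β) / d)².
z_{α} + z_β = 1.960 + 0.524 = 2.484.
n = (2.484 / 0.34)² = 7.306² = 53.38.
Round up.

n = 54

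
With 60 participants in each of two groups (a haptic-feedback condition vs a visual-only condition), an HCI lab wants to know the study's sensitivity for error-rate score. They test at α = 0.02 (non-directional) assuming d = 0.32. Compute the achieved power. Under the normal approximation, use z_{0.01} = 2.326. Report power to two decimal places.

power ≈ 0.28

For two equal groups, power = Φ(d·√(n/2) − z_{α/2}).
d·√(n/2) = 0.32 × √(60/2) = 0.32 × 5.477 = 1.753.
z_β = 1.753 − 2.326 = -0.573.
Power = Φ(-0.573) = 0.283.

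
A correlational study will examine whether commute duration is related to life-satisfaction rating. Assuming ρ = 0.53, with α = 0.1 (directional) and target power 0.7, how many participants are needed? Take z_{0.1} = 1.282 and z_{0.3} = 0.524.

Fisher's z: C = ½·ln((1+r)/(1−r)) = ½·ln(3.2553) = 0.5901.
n = ((z_{α} + z_β)/C)² + 3.
(1.282 + 0.524) / 0.5901 = 1.806 / 0.5901 = 3.060.
n = 3.060² + 3 = 9.37 + 3 = 12.4.
Round up.

n = 13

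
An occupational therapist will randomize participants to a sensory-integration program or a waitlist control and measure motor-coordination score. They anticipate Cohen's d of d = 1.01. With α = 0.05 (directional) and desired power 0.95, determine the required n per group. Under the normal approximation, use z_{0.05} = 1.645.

n = 22 per group

For two independent groups with equal n: n = 2·((z_{α} + z_β) / d)².
z_{α} + z_β = 1.645 + 1.645 = 3.290.
n = 2 × (3.290 / 1.01)² = 2 × 3.257² = 2 × 10.61 = 21.2.
Round up to the next whole participant.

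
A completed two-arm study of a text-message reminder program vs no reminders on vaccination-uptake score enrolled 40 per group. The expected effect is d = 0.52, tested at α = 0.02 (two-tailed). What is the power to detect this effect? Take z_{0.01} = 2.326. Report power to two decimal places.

For two equal groups, power = Φ(d·√(n/2) − z_{α/2}).
d·√(n/2) = 0.52 × √(40/2) = 0.52 × 4.472 = 2.326.
z_β = 2.326 − 2.326 = -0.000.
Power = Φ(-0.000) = 0.500.

power ≈ 0.50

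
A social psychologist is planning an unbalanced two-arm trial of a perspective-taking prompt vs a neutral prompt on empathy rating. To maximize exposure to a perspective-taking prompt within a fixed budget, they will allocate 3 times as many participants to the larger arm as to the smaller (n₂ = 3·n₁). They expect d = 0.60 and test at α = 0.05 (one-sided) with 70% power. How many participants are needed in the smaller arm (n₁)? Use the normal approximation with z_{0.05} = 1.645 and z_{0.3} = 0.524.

With allocation ratio k = n₂/n₁ = 3, Var(x̄₁−x̄₂) = σ²(1/n₁ + 1/(k·n₁)) = σ²·(k+1)/(k·n₁).
So n₁ = (1 + 1/k)·((z_{α} + z_β)/d)² = 1.333 × (2.169/0.60)².
n₁ = 1.333 × 13.07 = 17.4.
Round up: n₁ = 18, giving n₂ = 3 × 18 = 54.

n₁ = 18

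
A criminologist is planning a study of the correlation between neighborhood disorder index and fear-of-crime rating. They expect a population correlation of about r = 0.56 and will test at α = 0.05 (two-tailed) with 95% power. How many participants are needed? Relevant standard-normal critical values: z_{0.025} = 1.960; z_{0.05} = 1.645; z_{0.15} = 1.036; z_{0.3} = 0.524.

Fisher's z: C = ½·ln((1+r)/(1−r)) = ½·ln(3.5455) = 0.6328.
n = ((z_{α/2} + z_β)/C)² + 3.
(1.960 + 1.645) / 0.6328 = 3.605 / 0.6328 = 5.697.
n = 5.697² + 3 = 32.45 + 3 = 35.5.
Round up.

n = 36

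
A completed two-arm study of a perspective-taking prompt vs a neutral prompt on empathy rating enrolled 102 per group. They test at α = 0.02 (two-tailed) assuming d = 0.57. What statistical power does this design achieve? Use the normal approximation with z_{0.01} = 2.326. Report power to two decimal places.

For two equal groups, power = Φ(d·√(n/2) − z_{α/2}).
d·√(n/2) = 0.57 × √(102/2) = 0.57 × 7.141 = 4.071.
z_β = 4.071 − 2.326 = 1.745.
Power = Φ(1.745) = 0.959.

power ≈ 0.96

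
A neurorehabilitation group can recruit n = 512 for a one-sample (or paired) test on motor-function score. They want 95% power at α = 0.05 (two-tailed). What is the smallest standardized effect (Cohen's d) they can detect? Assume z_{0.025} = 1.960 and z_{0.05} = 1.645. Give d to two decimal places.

For a single sample (or paired design) of n = 512: d_min = (z_{α/2} + z_β)/√n.
z-sum = 1.960 + 1.645 = 3.605.
d_min = 3.605 / √512 = 3.605 / 22.627 = 0.159.

d_min ≈ 0.16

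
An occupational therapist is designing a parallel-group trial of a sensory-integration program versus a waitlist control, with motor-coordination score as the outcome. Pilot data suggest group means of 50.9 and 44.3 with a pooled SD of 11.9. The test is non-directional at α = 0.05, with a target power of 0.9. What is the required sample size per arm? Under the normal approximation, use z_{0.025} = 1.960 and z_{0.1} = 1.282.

n = 69 per group

Cohen's d = |M₁ − M₂| / SD_pooled = |50.9 − 44.3| / 11.9 = 6.6 / 11.9 = 0.555.
For two independent groups with equal n: n = 2·((z_{α/2} + z_β) / d)².
z_{α/2} + z_β = 1.960 + 1.282 = 3.242.
n = 2 × (3.242 / 0.555)² = 2 × 5.841² = 2 × 34.12 = 68.2.
Round up to the next whole participant.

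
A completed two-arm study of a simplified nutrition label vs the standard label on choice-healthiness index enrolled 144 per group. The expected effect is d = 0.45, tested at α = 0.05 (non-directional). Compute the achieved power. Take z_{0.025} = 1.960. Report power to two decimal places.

power ≈ 0.97

For two equal groups, power = Φ(d·√(n/2) − z_{α/2}).
d·√(n/2) = 0.45 × √(144/2) = 0.45 × 8.485 = 3.818.
z_β = 3.818 − 1.960 = 1.858.
Power = Φ(1.858) = 0.968.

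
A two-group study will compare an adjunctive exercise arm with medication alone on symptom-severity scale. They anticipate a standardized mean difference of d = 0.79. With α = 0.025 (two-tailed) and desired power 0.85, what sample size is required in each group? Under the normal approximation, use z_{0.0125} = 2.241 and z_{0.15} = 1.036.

For two independent groups with equal n: n = 2·((z_{α/2} + z_β) / d)².
z_{α/2} + z_β = 2.241 + 1.036 = 3.277.
n = 2 × (3.277 / 0.79)² = 2 × 4.148² = 2 × 17.21 = 34.4.
Round up to the next whole participant.

n = 35 per group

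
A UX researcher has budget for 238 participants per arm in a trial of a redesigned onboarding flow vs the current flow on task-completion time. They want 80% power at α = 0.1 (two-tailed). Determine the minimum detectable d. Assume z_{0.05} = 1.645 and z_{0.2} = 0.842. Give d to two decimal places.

For two independent groups of n = 238 each: d_min = (z_{α/2} + z_β)·√(2/n).
z-sum = 1.645 + 0.842 = 2.487.
d_min = 2.487 × √(2/238) = 2.487 × 0.0917 = 0.228.

d_min ≈ 0.23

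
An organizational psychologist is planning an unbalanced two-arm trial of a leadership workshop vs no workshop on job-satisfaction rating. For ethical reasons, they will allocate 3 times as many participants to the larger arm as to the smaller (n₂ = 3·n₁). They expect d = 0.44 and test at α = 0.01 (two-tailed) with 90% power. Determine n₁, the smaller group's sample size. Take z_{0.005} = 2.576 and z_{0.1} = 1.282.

With allocation ratio k = n₂/n₁ = 3, Var(x̄₁−x̄₂) = σ²(1/n₁ + 1/(k·n₁)) = σ²·(k+1)/(k·n₁).
So n₁ = (1 + 1/k)·((z_{α/2} + z_β)/d)² = 1.333 × (3.858/0.44)².
n₁ = 1.333 × 76.88 = 102.5.
Round up: n₁ = 103, giving n₂ = 3 × 103 = 309.

n₁ = 103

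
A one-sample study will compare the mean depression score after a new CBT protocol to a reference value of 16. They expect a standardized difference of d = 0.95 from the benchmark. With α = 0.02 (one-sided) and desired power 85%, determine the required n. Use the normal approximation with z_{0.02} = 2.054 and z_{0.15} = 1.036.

For a one-sample test: n = ((z_{α} + z_β) / d)².
z_{α} + z_β = 2.054 + 1.036 = 3.090.
n = (3.090 / 0.95)² = 3.253² = 10.58.
Round up.

n = 11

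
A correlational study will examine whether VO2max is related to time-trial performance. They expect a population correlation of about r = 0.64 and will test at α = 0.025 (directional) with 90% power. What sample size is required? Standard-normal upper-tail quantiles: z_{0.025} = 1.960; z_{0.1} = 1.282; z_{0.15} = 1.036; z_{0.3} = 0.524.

Fisher's z: C = ½·ln((1+r)/(1−r)) = ½·ln(4.5556) = 0.7582.
n = ((z_{α} + z_β)/C)² + 3.
(1.960 + 1.282) / 0.7582 = 3.242 / 0.7582 = 4.276.
n = 4.276² + 3 = 18.28 + 3 = 21.3.
Round up.

n = 22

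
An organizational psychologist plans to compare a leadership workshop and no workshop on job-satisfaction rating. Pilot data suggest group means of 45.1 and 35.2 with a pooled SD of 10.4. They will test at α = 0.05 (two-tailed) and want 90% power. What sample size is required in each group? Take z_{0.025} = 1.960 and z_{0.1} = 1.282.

n = 24 per group

Cohen's d = |M₁ − M₂| / SD_pooled = |45.1 − 35.2| / 10.4 = 9.9 / 10.4 = 0.952.
For two independent groups with equal n: n = 2·((z_{α/2} + z_β) / d)².
z_{α/2} + z_β = 1.960 + 1.282 = 3.242.
n = 2 × (3.242 / 0.952)² = 2 × 3.405² = 2 × 11.60 = 23.2.
Round up to the next whole participant.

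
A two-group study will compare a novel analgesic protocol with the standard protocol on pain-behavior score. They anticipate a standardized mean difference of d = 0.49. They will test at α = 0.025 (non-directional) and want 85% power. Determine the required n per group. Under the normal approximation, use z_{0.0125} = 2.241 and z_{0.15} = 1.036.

n = 90 per group

For two independent groups with equal n: n = 2·((z_{α/2} + z_β) / d)².
z_{α/2} + z_β = 2.241 + 1.036 = 3.277.
n = 2 × (3.277 / 0.49)² = 2 × 6.688² = 2 × 44.73 = 89.5.
Round up to the next whole participant.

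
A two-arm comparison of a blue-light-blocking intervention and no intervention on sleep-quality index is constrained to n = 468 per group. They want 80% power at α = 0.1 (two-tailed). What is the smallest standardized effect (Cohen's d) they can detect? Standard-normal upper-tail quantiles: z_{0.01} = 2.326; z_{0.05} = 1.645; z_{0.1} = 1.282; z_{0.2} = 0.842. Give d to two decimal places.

d_min ≈ 0.16

For two independent groups of n = 468 each: d_min = (z_{α/2} + z_β)·√(2/n).
z-sum = 1.645 + 0.842 = 2.487.
d_min = 2.487 × √(2/468) = 2.487 × 0.0654 = 0.163.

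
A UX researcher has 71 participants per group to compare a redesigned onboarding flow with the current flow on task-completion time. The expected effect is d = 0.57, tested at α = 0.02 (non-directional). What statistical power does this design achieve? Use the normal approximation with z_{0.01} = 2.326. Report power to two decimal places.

power ≈ 0.86

For two equal groups, power = Φ(d·√(n/2) − z_{α/2}).
d·√(n/2) = 0.57 × √(71/2) = 0.57 × 5.958 = 3.396.
z_β = 3.396 − 2.326 = 1.070.
Power = Φ(1.070) = 0.858.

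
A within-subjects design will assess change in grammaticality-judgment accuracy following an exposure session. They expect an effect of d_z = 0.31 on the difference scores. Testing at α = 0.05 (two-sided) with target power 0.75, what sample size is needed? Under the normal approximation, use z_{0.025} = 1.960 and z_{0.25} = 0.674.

n = 73 pairs

For a paired (one-sample on differences) test: n = ((z_{α/2} + z_β) / d)².
z_{α/2} + z_β = 1.960 + 0.674 = 2.634.
n = (2.634 / 0.31)² = 8.497² = 72.20.
Round up.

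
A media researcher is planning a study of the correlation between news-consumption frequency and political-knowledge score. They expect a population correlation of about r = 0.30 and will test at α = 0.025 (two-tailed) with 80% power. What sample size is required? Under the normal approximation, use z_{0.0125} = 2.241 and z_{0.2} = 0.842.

n = 103

Fisher's z: C = ½·ln((1+r)/(1−r)) = ½·ln(1.8571) = 0.3095.
n = ((z_{α/2} + z_β)/C)² + 3.
(2.241 + 0.842) / 0.3095 = 3.083 / 0.3095 = 9.961.
n = 9.961² + 3 = 99.23 + 3 = 102.2.
Round up.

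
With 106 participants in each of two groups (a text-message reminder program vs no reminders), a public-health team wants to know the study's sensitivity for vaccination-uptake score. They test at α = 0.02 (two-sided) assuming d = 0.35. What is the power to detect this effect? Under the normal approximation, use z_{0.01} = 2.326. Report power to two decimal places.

power ≈ 0.59

For two equal groups, power = Φ(d·√(n/2) − z_{α/2}).
d·√(n/2) = 0.35 × √(106/2) = 0.35 × 7.280 = 2.548.
z_β = 2.548 − 2.326 = 0.222.
Power = Φ(0.222) = 0.588.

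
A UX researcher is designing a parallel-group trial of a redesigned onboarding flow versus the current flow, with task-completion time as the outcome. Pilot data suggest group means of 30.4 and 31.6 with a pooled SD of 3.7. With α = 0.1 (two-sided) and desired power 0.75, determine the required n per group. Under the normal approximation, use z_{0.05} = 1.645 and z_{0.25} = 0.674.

n = 103 per group

Cohen's d = |M₁ − M₂| / SD_pooled = |30.4 − 31.6| / 3.7 = 1.2 / 3.7 = 0.324.
For two independent groups with equal n: n = 2·((z_{α/2} + z_β) / d)².
z_{α/2} + z_β = 1.645 + 0.674 = 2.319.
n = 2 × (2.319 / 0.324)² = 2 × 7.157² = 2 × 51.23 = 102.5.
Round up to the next whole participant.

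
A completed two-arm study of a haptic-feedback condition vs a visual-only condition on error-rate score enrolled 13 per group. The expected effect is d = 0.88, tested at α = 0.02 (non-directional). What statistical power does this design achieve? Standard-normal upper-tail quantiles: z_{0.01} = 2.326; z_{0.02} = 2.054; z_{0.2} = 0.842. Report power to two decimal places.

power ≈ 0.47

For two equal groups, power = Φ(d·√(n/2) − z_{α/2}).
d·√(n/2) = 0.88 × √(13/2) = 0.88 × 2.550 = 2.244.
z_β = 2.244 − 2.326 = -0.082.
Power = Φ(-0.082) = 0.467.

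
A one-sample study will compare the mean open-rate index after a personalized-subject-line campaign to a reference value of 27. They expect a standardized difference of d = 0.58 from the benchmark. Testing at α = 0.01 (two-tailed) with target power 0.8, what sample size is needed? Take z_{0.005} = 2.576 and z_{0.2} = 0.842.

For a one-sample test: n = ((z_{α/2} + z_β) / d)².
z_{α/2} + z_β = 2.576 + 0.842 = 3.418.
n = (3.418 / 0.58)² = 5.893² = 34.73.
Round up.

n = 35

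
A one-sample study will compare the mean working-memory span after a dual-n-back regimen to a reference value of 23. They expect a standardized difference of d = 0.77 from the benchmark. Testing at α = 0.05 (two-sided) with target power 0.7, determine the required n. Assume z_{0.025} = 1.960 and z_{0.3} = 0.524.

n = 11

For a one-sample test: n = ((z_{α/2} + z_β) / d)².
z_{α/2} + z_β = 1.960 + 0.524 = 2.484.
n = (2.484 / 0.77)² = 3.226² = 10.41.
Round up.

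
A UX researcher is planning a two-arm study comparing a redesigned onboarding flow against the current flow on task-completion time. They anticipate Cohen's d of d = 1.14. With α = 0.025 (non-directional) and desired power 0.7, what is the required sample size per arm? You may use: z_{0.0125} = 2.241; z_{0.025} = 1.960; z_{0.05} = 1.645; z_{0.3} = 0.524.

For two independent groups with equal n: n = 2·((z_{α/2} + z_β) / d)².
z_{α/2} + z_β = 2.241 + 0.524 = 2.765.
n = 2 × (2.765 / 1.14)² = 2 × 2.425² = 2 × 5.88 = 11.8.
Round up to the next whole participant.

n = 12 per group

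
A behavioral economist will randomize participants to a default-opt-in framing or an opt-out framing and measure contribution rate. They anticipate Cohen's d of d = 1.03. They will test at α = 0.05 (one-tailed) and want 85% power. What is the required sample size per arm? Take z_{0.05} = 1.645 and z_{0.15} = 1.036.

n = 14 per group

For two independent groups with equal n: n = 2·((z_{α} + z_β) / d)².
z_{α} + z_β = 1.645 + 1.036 = 2.681.
n = 2 × (2.681 / 1.03)² = 2 × 2.603² = 2 × 6.78 = 13.6.
Round up to the next whole participant.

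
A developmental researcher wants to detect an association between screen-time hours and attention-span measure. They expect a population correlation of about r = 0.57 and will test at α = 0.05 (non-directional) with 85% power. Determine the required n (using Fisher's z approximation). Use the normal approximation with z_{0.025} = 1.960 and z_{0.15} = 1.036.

n = 25

Fisher's z: C = ½·ln((1+r)/(1−r)) = ½·ln(3.6512) = 0.6475.
n = ((z_{α/2} + z_β)/C)² + 3.
(1.960 + 1.036) / 0.6475 = 2.996 / 0.6475 = 4.627.
n = 4.627² + 3 = 21.41 + 3 = 24.4.
Round up.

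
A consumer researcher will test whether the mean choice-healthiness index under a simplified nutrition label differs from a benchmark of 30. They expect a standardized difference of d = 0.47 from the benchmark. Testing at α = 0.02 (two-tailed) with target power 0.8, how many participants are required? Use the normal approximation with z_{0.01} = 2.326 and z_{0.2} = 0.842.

For a one-sample test: n = ((z_{α/2} + z_β) / d)².
z_{α/2} + z_β = 2.326 + 0.842 = 3.168.
n = (3.168 / 0.47)² = 6.740² = 45.43.
Round up.

n = 46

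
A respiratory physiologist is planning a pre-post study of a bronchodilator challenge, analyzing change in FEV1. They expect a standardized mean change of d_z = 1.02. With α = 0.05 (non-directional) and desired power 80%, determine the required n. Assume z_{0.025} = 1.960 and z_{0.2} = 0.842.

For a paired (one-sample on differences) test: n = ((z_{α/2} + z_β) / d)².
z_{α/2} + z_β = 1.960 + 0.842 = 2.802.
n = (2.802 / 1.02)² = 2.747² = 7.55.
Round up.

n = 8 pairs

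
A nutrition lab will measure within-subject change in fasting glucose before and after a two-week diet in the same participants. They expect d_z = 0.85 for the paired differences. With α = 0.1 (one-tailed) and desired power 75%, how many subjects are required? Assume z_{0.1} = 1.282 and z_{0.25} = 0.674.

n = 6 pairs

For a paired (one-sample on differences) test: n = ((z_{α} + z_β) / d)².
z_{α} + z_β = 1.282 + 0.674 = 1.956.
n = (1.956 / 0.85)² = 2.301² = 5.30.
Round up.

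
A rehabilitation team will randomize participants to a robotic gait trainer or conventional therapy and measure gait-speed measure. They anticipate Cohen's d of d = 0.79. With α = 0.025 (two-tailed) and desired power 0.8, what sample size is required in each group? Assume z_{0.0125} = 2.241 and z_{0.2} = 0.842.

n = 31 per group

For two independent groups with equal n: n = 2·((z_{α/2} + z_β) / d)².
z_{α/2} + z_β = 2.241 + 0.842 = 3.083.
n = 2 × (3.083 / 0.79)² = 2 × 3.903² = 2 × 15.23 = 30.5.
Round up to the next whole participant.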